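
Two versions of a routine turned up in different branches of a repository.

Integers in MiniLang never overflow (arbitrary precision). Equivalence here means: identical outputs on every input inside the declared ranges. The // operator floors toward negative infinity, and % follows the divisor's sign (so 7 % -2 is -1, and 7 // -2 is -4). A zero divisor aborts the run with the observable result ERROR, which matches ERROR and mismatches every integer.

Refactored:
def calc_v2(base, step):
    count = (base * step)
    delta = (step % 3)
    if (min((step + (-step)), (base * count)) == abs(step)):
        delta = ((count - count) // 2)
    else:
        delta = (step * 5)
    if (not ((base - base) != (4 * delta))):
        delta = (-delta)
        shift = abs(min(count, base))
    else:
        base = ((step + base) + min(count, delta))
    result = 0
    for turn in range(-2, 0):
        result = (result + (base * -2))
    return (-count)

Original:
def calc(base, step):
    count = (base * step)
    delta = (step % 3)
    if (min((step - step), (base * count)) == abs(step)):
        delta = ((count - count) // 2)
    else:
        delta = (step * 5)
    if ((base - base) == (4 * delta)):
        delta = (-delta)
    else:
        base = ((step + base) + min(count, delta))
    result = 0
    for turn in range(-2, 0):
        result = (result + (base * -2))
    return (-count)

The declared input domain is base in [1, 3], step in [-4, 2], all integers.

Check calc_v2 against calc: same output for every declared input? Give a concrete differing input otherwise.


Changes here: min/max/abs usage differs, comparison usage differs, boolean connective usage differs, arithmetic usage differs, local variable names differ, statement counts differ; the full 21-point sweep finds no disagreement.
verdict: equivalent


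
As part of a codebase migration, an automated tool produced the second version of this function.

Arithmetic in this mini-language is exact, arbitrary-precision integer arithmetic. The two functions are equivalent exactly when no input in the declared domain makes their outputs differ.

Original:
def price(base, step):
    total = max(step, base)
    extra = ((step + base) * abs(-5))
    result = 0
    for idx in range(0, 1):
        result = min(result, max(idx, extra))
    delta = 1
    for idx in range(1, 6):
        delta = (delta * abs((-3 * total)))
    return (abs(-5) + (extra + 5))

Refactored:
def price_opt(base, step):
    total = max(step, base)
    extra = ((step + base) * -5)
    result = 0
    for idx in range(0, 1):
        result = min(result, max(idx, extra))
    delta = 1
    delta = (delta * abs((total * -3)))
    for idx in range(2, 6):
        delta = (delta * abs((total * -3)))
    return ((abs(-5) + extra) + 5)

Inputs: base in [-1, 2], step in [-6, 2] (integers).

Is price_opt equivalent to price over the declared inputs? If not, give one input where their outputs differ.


These are not equivalent — on base=-1, step=-6 the outputs split (-25 vs 45).
price: total=-1, then extra=-35, then result=0, then (idx=0), then result=0, then delta=1, then (idx=1), then delta=3, then (idx=2), then delta=9, then (idx=3), then delta=27, then (idx=4), then delta=81, then (idx=5), then delta=243, then returns -25
price_opt: total=-1, then extra=35, then result=0, then (idx=0), then result=0, then delta=1, then delta=3, then (idx=2), then delta=9, then (idx=3), then delta=27, then (idx=4), then delta=81, then (idx=5), then delta=243, then returns 45
verdict: not equivalent; witness: base=-1, step=-6


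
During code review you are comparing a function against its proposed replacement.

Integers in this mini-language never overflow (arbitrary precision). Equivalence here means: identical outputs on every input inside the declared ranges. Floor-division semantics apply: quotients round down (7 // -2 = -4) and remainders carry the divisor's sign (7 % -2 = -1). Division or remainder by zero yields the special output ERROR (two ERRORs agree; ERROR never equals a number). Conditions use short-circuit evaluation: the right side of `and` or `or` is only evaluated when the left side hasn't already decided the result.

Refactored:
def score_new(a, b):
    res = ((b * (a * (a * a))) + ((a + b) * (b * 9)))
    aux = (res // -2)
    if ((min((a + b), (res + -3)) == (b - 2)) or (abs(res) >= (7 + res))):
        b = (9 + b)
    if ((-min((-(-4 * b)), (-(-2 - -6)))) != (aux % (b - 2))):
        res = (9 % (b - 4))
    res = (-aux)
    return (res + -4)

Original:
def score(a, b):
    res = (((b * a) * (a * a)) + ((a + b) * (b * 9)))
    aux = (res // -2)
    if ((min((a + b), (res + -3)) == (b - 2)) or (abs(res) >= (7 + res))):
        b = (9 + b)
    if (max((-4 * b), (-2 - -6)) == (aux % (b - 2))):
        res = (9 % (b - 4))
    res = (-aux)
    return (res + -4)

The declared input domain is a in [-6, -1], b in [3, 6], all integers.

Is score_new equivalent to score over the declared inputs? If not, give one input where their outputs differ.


Run the pair on a=-1, b=4.
score: res = 104; aux = -52; ((min((a + b), (res + -3)) == (b - 2)) or (abs(res) >= (7 + res))) -> false; (max((-4 * b), (-2 - -6)) == (aux % (b - 2))) -> false; res = 52; return 48
score_new: res = 104; aux = -52; ((min((a + b), (res + -3)) == (b - 2)) or (abs(res) >= (7 + res))) -> false; ((-min((-(-4 * b)), (-(-2 - -6)))) != (aux % (b - 2))) -> true; division by zero -> ERROR
48 and ERROR differ, so these are not the same function on this domain.
verdict: not equivalent; witness: a=-1, b=4


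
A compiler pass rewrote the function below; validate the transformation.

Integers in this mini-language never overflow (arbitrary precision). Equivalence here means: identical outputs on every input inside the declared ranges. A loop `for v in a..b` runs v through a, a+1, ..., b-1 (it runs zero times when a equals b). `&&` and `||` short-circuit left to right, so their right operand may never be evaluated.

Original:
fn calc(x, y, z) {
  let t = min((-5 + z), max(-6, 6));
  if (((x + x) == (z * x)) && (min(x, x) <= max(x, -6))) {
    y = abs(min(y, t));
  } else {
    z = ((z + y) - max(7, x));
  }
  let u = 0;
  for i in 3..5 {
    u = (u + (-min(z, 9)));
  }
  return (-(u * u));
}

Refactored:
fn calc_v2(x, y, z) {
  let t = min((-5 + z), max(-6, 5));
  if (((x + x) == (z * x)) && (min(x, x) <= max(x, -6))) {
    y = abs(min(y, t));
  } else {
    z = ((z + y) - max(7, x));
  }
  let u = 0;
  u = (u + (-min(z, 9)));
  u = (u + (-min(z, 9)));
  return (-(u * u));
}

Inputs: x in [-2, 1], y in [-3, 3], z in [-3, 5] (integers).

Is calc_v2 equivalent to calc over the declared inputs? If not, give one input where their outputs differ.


The one real change (`6` became `5`) has no effect anywhere in the declared ranges.
Tracing x=0, y=0, z=1: calc: t := -4 | (((x + x) == (z * x)) && (min(x, x) <= max(x, -6))): true | y := 4 | u := 0 | iter i=3: | u := -1 | iter i=4: | u := -2 | result -4 | calc_v2: t := -4 | (((x + x) == (z * x)) && (min(x, x) <= max(x, -6))): true | y := 4 | u := 0 | u := -1 | u := -2 | result -4 — matching result -4.
Across all 252 domain points the two functions coincide.
verdict: equivalent


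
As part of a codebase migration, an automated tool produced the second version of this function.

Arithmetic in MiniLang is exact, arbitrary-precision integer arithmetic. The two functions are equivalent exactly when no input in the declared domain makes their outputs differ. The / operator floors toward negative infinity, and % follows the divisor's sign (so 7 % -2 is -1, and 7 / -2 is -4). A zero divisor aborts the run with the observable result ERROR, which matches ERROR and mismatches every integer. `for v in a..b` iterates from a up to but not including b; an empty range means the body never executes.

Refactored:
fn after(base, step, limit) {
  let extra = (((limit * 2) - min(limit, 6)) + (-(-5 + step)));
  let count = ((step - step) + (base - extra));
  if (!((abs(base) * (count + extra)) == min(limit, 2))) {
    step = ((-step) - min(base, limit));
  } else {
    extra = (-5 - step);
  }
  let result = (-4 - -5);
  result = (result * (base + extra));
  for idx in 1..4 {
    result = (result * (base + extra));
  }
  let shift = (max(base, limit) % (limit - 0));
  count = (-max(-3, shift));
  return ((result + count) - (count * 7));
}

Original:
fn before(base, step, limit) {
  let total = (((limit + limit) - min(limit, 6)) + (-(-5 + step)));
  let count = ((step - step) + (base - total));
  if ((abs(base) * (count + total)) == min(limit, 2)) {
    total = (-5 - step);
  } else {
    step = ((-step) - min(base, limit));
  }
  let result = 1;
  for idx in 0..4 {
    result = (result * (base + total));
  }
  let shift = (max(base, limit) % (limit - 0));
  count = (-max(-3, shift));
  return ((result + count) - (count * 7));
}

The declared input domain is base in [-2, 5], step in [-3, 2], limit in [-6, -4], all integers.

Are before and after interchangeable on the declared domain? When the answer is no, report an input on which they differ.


This is a faithful refactor — local variable names differ, statement counts differ, constant usage differs, boolean connective usage differs, arithmetic usage differs, loop structure differs, but the computed results match everywhere.
As a probe, take base=-1, step=-2, limit=-4: before runs total = 3; count = -4; ((abs(base) * (count + total)) == min(limit, 2)) -> false; step = 6; result = 1; [idx=0]; result = 2; [idx=1]; result = 4; [idx=2]; result = 8; [idx=3]; result = 16; shift = -1; count = 1; return 10; after runs extra = 3; count = -4; (!((abs(base) * (count + extra)) == min(limit, 2))) -> true; step = 6; result = 1; result = 2; [idx=1]; result = 4; [idx=2]; result = 8; [idx=3]; result = 16; shift = -1; count = 1; return 10; both end at 10.
Checked all 144 inputs in the declared domain: the outputs agree on every one.
verdict: equivalent


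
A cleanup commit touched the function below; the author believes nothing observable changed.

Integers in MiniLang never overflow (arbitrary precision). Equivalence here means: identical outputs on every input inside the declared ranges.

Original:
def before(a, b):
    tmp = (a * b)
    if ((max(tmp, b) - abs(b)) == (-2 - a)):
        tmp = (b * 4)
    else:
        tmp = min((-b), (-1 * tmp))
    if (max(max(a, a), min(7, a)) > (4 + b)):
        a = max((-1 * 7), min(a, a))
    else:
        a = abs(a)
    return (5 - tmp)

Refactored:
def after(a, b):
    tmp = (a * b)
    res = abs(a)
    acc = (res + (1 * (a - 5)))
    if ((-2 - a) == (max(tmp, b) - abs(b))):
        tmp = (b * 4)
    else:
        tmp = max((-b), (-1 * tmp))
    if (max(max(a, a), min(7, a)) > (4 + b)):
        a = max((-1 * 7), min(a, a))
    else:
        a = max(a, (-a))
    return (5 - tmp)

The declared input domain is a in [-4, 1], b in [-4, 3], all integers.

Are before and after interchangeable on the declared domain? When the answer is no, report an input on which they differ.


Consider the input a=-4, b=-4.
before: tmp becomes 16; next ((max(tmp, b) - abs(b)) == (-2 - a)) evaluates to false; next tmp becomes -16; next (max(max(a, a), min(7, a)) > (4 + b)) evaluates to false; next a becomes 4; next final value 21
after: tmp becomes 16; next res becomes 4; next acc becomes -5; next ((-2 - a) == (max(tmp, b) - abs(b))) evaluates to false; next tmp becomes 4; next (max(max(a, a), min(7, a)) > (4 + b)) evaluates to false; next a becomes 4; next final value 1
21 and 1 differ, so these are not the same function on this domain.
verdict: not equivalent; witness: a=-4, b=-4


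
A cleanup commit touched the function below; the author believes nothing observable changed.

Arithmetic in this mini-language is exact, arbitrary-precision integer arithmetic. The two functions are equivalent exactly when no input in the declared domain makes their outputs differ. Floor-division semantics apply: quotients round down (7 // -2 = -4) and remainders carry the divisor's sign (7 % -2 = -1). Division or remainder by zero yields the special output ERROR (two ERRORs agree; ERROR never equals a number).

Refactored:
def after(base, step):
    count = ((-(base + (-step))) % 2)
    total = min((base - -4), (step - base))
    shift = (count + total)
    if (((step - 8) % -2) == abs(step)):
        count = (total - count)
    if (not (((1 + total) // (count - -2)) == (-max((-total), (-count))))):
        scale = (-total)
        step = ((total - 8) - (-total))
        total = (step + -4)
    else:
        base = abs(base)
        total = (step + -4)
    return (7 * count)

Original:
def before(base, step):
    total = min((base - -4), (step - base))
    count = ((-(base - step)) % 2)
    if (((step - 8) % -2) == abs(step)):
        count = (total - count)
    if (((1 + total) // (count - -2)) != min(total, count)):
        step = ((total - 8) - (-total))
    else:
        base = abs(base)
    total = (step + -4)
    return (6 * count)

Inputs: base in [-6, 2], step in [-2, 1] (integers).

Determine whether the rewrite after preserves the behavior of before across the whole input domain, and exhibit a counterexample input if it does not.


base=-6, step=-1 yields 6 from before but 7 from after.
verdict: not equivalent; witness: base=-6, step=-1


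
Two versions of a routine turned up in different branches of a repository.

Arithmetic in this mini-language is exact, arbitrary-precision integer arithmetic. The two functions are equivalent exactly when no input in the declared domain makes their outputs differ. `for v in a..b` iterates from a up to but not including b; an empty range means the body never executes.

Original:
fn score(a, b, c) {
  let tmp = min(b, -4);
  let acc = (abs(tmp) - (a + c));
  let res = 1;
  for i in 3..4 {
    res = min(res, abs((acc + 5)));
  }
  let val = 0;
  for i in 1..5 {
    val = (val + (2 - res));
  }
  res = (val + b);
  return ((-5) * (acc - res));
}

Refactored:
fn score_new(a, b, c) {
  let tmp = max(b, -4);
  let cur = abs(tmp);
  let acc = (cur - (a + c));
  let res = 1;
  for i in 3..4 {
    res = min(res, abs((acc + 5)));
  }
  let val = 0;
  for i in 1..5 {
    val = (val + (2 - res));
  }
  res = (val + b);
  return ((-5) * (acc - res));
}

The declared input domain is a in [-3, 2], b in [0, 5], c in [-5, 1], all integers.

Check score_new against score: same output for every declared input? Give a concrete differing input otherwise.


There is a counterexample at a=-3, b=0, c=-5: -40 on one side, -20 on the other.
score: tmp=-4, then acc=12, then res=1, then (i=3), then res=1, then val=0, then (i=1), then val=1, then (i=2), then val=2, then (i=3), then val=3, then (i=4), then val=4, then res=4, then returns -40
score_new: tmp=0, then cur=0, then acc=8, then res=1, then (i=3), then res=1, then val=0, then (i=1), then val=1, then (i=2), then val=2, then (i=3), then val=3, then (i=4), then val=4, then res=4, then returns -20
verdict: not equivalent; witness: a=-3, b=0, c=-5


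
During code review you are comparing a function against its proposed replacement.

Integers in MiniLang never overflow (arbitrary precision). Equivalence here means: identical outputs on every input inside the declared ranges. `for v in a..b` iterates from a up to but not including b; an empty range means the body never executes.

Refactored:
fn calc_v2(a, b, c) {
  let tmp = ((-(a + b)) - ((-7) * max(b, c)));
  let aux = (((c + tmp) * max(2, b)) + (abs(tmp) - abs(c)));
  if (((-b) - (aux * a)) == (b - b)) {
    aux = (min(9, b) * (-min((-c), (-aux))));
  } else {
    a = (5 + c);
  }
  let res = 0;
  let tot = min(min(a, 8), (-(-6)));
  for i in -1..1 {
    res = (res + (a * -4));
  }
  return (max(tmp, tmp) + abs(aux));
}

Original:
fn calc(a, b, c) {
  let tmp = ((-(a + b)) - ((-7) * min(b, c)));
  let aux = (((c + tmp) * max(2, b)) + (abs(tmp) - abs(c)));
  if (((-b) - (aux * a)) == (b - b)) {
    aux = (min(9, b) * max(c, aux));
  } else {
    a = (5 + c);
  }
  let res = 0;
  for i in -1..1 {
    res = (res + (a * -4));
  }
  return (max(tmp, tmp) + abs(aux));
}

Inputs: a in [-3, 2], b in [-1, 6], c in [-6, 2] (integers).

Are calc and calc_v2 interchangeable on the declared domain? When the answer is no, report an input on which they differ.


Not equivalent: a=-3, b=-1, c=0 separates them (0 vs 16).
calc: tmp = -3; aux = -3; (((-b) - (aux * a)) == (b - b)) -> false; a = 5; res = 0; [i=-1]; res = -20; [i=0]; res = -40; return 0
calc_v2: tmp = 4; aux = 12; (((-b) - (aux * a)) == (b - b)) -> false; a = 5; res = 0; tot = 5; [i=-1]; res = -20; [i=0]; res = -40; return 16
verdict: not equivalent; witness: a=-3, b=-1, c=0


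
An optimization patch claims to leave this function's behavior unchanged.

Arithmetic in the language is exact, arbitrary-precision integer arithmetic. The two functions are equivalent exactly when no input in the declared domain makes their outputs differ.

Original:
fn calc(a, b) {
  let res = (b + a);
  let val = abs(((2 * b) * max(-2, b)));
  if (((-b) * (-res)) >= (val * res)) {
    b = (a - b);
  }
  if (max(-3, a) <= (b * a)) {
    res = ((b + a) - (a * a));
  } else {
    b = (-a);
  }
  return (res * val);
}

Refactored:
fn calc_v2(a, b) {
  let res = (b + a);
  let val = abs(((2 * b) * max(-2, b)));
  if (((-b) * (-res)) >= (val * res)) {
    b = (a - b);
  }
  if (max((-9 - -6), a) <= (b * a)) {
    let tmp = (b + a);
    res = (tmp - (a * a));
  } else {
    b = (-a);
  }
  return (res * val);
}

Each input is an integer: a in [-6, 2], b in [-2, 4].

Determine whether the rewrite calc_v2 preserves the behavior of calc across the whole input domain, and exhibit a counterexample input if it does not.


The two versions differ — the changes include arithmetic usage differs; and local variable names differ; and statement counts differ; and constant usage differs.
Tracing a=-5, b=-1: calc: res := -6 | val := 2 | (((-b) * (-res)) >= (val * res)): true | b := -4 | (max(-3, a) <= (b * a)): true | res := -34 | result -68 | calc_v2: res := -6 | val := 2 | (((-b) * (-res)) >= (val * res)): true | b := -4 | (max((-9 - -6), a) <= (b * a)): true | tmp := -9 | res := -34 | result -68 — matching result -68.
Sweeping the whole domain (63 inputs) finds no disagreement.
verdict: equivalent


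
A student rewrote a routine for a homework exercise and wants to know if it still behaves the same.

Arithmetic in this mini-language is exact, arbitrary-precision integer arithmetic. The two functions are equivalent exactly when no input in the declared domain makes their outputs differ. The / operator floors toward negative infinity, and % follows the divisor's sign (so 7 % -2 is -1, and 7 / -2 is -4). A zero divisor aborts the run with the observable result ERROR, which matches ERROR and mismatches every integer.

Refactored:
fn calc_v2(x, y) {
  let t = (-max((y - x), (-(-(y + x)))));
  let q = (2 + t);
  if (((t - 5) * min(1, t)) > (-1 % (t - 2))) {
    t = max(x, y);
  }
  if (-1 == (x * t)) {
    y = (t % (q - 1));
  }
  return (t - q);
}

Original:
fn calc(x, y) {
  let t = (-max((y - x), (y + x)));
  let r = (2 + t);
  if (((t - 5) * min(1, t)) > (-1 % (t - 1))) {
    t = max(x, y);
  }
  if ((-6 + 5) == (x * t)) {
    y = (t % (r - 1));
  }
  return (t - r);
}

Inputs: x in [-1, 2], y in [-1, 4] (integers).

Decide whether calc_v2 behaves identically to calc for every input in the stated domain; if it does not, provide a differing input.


Not equivalent: x=-1, y=-1 separates them (-2 vs -3).
calc: t=0, then r=2, then (((t - 5) * min(1, t)) > (-1 % (t - 1))) is false, then ((-6 + 5) == (x * t)) is false, then returns -2
calc_v2: t=0, then q=2, then (((t - 5) * min(1, t)) > (-1 % (t - 2))) is true, then t=-1, then (-1 == (x * t)) is false, then returns -3
verdict: not equivalent; witness: x=-1, y=-1


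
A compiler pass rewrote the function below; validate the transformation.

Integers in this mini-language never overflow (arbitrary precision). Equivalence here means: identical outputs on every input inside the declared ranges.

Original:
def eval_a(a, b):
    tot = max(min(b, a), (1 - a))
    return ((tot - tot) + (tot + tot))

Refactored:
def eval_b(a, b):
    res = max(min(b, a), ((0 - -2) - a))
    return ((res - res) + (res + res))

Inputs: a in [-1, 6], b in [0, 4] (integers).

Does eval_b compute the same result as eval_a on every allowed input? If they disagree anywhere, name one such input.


On input a=-1, b=0, eval_a returns 4 while eval_b returns 6.
verdict: not equivalent; witness: a=-1, b=0


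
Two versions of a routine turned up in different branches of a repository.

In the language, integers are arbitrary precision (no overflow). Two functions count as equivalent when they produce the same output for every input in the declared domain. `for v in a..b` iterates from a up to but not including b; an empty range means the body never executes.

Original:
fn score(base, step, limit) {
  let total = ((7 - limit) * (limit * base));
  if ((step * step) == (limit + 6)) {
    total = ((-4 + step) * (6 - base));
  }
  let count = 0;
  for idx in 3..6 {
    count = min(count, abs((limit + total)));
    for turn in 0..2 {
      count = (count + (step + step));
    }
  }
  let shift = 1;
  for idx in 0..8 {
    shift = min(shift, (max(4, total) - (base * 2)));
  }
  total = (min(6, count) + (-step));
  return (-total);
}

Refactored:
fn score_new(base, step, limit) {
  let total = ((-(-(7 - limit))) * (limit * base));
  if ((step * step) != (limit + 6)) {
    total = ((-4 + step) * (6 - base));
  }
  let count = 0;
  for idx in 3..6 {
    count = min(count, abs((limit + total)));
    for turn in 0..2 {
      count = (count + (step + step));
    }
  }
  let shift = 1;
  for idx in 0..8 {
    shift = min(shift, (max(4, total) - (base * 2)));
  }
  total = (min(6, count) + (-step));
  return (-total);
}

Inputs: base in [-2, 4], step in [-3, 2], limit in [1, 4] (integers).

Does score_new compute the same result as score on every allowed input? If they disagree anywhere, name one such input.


Not equivalent: base=0, step=1, limit=1 separates them (-4 vs -5).
score: total becomes 0; next ((step * step) == (limit + 6)) evaluates to false; next count becomes 0; next at idx=3:; next count becomes 0; next at turn=0:; next count becomes 2; next at turn=1:; next count becomes 4; next at idx=4:; next count becomes 1; next at turn=0:; next count becomes 3; next at turn=1:; next count becomes 5; next at idx=5:; next count becomes 1; next at turn=0:; next count becomes 3; next at turn=1:; next count becomes 5; next shift becomes 1; next at idx=0:; next shift becomes 1; next at idx=1:; next shift becomes 1; next at idx=2:; next shift becomes 1; next at idx=3:; next shift becomes 1; next at idx=4:; next shift becomes 1; next at idx=5:; next shift becomes 1; next at idx=6:; next shift becomes 1; next at idx=7:; next shift becomes 1; next total becomes 4; next final value -4
score_new: total becomes 0; next ((step * step) != (limit + 6)) evaluates to true; next total becomes -18; next count becomes 0; next at idx=3:; next count becomes 0; next at turn=0:; next count becomes 2; next at turn=1:; next count becomes 4; next at idx=4:; next count becomes 4; next at turn=0:; next count becomes 6; next at turn=1:; next count becomes 8; next at idx=5:; next count becomes 8; next at turn=0:; next count becomes 10; next at turn=1:; next count becomes 12; next shift becomes 1; next at idx=0:; next shift becomes 1; next at idx=1:; next shift becomes 1; next at idx=2:; next shift becomes 1; next at idx=3:; next shift becomes 1; next at idx=4:; next shift becomes 1; next at idx=5:; next shift becomes 1; next at idx=6:; next shift becomes 1; next at idx=7:; next shift becomes 1; next total becomes 5; next final value -5
verdict: not equivalent; witness: base=0, step=1, limit=1


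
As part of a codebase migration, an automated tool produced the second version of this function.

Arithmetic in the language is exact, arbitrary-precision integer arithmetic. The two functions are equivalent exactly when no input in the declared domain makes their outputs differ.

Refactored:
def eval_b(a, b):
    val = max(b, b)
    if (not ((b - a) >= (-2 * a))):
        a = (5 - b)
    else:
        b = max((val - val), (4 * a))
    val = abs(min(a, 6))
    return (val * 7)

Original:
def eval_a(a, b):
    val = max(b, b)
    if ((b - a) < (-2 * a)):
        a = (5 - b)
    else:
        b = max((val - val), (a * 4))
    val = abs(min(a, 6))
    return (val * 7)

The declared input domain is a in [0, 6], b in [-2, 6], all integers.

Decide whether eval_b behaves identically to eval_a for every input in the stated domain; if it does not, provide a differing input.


Behavior is preserved: although boolean connective usage differs, plus comparison usage differs, the outputs never diverge.
One worked example (a=1, b=5) — eval_a: val becomes 5; next ((b - a) < (-2 * a)) evaluates to false; next b becomes 4; next val becomes 1; next final value 7; eval_b: val becomes 5; next (not ((b - a) >= (-2 * a))) evaluates to false; next b becomes 4; next val becomes 1; next final value 7; agreement on 7.
Every one of the 63 inputs gives matching results.
verdict: equivalent


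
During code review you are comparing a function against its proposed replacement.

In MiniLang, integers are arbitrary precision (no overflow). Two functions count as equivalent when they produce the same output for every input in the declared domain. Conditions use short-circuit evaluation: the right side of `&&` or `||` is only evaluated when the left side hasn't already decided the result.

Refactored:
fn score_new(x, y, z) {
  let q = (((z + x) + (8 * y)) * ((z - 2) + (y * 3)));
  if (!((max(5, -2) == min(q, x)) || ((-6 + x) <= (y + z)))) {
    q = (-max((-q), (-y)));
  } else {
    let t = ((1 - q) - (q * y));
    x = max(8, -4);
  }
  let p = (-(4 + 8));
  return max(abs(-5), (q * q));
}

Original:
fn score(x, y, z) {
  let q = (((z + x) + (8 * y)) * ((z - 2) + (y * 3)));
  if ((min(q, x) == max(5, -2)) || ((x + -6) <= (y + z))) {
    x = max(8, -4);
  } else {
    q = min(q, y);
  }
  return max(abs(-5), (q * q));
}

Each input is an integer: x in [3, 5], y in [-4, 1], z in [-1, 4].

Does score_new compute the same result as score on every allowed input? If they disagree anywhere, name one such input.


Comparing the listings, the differences include: min/max/abs usage differs, plus constant usage differs, plus local variable names differ, plus boolean connective usage differs, plus arithmetic usage differs, plus statement counts differ.
One worked example (x=4, y=-1, z=2) — score: q becomes 6; next ((min(q, x) == max(5, -2)) || ((x + -6) <= (y + z))) evaluates to true; next x becomes 8; next final value 36; score_new: q becomes 6; next (!((max(5, -2) == min(q, x)) || ((-6 + x) <= (y + z)))) evaluates to false; next t becomes 1; next x becomes 8; next p becomes -12; next final value 36; agreement on 36.
Checked all 108 inputs in the declared domain: the outputs agree on every one.
verdict: equivalent


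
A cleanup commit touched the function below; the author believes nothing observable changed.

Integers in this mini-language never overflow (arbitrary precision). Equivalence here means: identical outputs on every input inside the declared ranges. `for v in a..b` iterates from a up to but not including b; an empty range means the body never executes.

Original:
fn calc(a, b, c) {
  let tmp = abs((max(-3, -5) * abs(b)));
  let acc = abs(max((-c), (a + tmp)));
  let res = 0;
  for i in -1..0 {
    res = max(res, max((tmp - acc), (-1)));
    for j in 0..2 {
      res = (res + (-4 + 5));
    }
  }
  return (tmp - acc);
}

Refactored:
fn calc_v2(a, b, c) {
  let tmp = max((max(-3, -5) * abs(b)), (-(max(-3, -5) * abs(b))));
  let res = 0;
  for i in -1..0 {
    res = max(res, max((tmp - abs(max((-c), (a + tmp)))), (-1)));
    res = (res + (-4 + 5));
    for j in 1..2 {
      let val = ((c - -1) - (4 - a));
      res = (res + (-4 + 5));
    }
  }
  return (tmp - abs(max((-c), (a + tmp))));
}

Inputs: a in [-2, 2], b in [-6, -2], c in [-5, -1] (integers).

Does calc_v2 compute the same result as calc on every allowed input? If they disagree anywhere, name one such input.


The two are interchangeable: arithmetic usage differs, constant usage differs, loop structure differs, statement counts differ, local variable names differ, min/max/abs usage differs, and every declared input agrees.
As a probe, take a=0, b=-2, c=-3: calc runs tmp = 6; acc = 6; res = 0; [i=-1]; res = 0; [j=0]; res = 1; [j=1]; res = 2; return 0; calc_v2 runs tmp = 6; res = 0; [i=-1]; res = 0; res = 1; [j=1]; val = -6; res = 2; return 0; both end at 0.
Across all 125 domain points the two functions coincide.
verdict: equivalent


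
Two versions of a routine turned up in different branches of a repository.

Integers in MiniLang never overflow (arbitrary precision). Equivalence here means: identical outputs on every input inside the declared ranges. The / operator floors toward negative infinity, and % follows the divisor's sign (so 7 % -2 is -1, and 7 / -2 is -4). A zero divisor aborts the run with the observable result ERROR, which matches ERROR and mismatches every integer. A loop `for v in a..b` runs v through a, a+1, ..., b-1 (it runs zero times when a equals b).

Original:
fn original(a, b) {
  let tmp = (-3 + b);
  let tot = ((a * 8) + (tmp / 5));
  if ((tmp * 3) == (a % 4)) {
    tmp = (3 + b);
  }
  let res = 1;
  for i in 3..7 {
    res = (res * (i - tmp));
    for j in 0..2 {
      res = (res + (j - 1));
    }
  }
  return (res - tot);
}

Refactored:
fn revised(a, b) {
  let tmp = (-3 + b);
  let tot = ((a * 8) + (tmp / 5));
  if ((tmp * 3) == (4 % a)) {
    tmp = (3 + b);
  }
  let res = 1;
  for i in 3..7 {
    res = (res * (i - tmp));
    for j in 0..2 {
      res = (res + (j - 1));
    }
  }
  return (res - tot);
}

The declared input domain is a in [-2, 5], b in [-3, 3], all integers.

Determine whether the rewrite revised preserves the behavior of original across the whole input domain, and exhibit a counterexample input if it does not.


Run the pair on a=-2, b=3.
original: tmp=0, then tot=-16, then ((tmp * 3) == (a % 4)) is false, then res=1, then (i=3), then res=3, then (j=0), then res=2, then (j=1), then res=2, then (i=4), then res=8, then (j=0), then res=7, then (j=1), then res=7, then (i=5), then res=35, then (j=0), then res=34, then (j=1), then res=34, then (i=6), then res=204, then (j=0), then res=203, then (j=1), then res=203, then returns 219
revised: tmp=0, then tot=-16, then ((tmp * 3) == (4 % a)) is true, then tmp=6, then res=1, then (i=3), then res=-3, then (j=0), then res=-4, then (j=1), then res=-4, then (i=4), then res=8, then (j=0), then res=7, then (j=1), then res=7, then (i=5), then res=-7, then (j=0), then res=-8, then (j=1), then res=-8, then (i=6), then res=0, then (j=0), then res=-1, then (j=1), then res=-1, then returns 15
219 against 15: the behavior changed.
verdict: not equivalent; witness: a=-2, b=3


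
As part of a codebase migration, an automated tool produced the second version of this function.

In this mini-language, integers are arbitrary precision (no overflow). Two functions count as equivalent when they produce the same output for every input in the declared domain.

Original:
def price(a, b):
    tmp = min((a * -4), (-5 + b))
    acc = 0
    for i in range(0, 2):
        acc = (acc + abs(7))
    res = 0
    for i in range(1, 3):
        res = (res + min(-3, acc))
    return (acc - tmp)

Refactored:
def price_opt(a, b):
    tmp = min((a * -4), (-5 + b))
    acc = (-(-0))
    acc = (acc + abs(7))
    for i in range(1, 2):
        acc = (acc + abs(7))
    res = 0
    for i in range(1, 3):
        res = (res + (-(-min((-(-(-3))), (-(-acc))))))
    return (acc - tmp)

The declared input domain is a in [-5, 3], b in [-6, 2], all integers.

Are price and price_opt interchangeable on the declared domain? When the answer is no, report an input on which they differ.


Behavior is preserved: although constant usage differs; arithmetic usage differs; min/max/abs usage differs; loop structure differs; statement counts differ, the outputs never diverge.
Tracing a=-4, b=-5: price: tmp := -10 | acc := 0 | iter i=0: | acc := 7 | iter i=1: | acc := 14 | res := 0 | iter i=1: | res := -3 | iter i=2: | res := -6 | result 24 | price_opt: tmp := -10 | acc := 0 | acc := 7 | iter i=1: | acc := 14 | res := 0 | iter i=1: | res := -3 | iter i=2: | res := -6 | result 24 — matching result 24.
Across all 81 domain points the two functions coincide.
verdict: equivalent


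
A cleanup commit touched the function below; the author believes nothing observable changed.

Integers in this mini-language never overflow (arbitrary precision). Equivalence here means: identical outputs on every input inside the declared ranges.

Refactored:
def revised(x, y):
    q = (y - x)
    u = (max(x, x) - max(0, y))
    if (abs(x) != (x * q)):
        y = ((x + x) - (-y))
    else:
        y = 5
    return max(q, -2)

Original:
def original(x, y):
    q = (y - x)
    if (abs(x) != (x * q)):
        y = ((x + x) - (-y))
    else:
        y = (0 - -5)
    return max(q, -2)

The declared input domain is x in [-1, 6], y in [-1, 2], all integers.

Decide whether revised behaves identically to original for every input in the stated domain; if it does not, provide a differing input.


Side by side, the visible changes include: local variable names differ; constant usage differs; statement counts differ; min/max/abs usage differs.
One worked example (x=0, y=1) — original: q becomes 1; next (abs(x) != (x * q)) evaluates to false; next y becomes 5; next final value 1; revised: q becomes 1; next u becomes -1; next (abs(x) != (x * q)) evaluates to false; next y becomes 5; next final value 1; agreement on 1.
Checked all 32 inputs in the declared domain: the outputs agree on every one.
verdict: equivalent


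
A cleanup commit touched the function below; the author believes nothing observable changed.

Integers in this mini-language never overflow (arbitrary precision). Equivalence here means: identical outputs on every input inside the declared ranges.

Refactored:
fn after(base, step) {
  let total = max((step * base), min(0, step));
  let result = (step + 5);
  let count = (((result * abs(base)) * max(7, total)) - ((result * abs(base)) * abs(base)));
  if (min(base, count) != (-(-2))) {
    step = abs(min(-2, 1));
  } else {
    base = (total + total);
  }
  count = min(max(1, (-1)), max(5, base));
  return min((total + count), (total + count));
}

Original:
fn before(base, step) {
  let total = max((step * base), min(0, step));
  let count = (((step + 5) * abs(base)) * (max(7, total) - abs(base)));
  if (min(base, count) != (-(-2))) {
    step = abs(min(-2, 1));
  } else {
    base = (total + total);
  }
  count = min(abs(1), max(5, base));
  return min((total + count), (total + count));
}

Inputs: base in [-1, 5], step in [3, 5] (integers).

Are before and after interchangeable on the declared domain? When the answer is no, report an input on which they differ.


The two are interchangeable: statement counts differ, plus arithmetic usage differs, plus min/max/abs usage differs, plus constant usage differs, plus local variable names differ, and every declared input agrees.
One worked example (base=2, step=5) — before: total := 10 | count := 160 | (min(base, count) != (-(-2))): false | base := 20 | count := 1 | result 11; after: total := 10 | result := 10 | count := 160 | (min(base, count) != (-(-2))): false | base := 20 | count := 1 | result 11; agreement on 11.
Across all 21 domain points the two functions coincide.
verdict: equivalent


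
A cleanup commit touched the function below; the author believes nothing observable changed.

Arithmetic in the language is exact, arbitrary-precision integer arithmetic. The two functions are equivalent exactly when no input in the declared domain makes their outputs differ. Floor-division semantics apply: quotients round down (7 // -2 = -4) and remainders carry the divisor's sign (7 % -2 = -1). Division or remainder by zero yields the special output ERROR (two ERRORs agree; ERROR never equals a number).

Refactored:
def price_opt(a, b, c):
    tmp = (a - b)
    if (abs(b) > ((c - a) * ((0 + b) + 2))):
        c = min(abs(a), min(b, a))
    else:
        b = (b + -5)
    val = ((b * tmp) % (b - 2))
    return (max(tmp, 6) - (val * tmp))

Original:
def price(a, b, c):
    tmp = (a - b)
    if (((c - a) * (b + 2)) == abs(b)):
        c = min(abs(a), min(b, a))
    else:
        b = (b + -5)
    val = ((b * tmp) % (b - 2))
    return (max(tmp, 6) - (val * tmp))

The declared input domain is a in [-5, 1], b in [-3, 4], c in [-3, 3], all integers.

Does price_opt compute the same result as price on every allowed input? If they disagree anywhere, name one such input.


At a=-5, b=-2, c=-3: price gives -12, price_opt gives 0.
verdict: not equivalent; witness: a=-5, b=-2, c=-3


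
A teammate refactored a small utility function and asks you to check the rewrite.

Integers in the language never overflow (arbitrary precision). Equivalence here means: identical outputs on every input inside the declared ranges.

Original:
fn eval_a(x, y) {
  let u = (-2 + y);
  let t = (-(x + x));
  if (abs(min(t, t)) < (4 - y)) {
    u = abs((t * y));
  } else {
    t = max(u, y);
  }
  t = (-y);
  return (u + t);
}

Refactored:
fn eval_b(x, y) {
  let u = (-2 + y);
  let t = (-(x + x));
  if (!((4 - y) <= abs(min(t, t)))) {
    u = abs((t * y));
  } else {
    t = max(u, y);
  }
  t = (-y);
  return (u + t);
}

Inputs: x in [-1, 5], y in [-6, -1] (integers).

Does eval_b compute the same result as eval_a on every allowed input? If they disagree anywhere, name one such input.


Behavior is preserved: although comparison usage differs, boolean connective usage differs, the outputs never diverge.
Tracing x=4, y=-2: eval_a: u = -4; t = -8; (abs(min(t, t)) < (4 - y)) -> false; t = -2; t = 2; return -2 | eval_b: u = -4; t = -8; (!((4 - y) <= abs(min(t, t)))) -> false; t = -2; t = 2; return -2 — matching result -2.
Across all 42 domain points the two functions coincide.
verdict: equivalent


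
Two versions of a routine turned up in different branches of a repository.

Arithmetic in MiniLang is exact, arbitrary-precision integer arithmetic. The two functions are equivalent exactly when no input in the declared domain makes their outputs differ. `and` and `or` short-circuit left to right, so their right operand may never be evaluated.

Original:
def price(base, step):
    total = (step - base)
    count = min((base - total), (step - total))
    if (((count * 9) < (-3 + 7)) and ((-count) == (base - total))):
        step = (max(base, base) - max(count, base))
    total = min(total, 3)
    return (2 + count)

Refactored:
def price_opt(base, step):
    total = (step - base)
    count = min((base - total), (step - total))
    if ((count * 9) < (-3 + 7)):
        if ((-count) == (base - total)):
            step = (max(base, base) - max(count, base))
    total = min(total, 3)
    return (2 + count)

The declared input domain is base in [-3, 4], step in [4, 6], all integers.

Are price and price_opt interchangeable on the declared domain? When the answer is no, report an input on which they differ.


This is a faithful refactor — branching structure differs, statement counts differ, boolean connective usage differs, but the computed results match everywhere.
As a probe, take base=-1, step=5: price runs total becomes 6; next count becomes -7; next (((count * 9) < (-3 + 7)) and ((-count) == (base - total))) evaluates to false; next total becomes 3; next final value -5; price_opt runs total becomes 6; next count becomes -7; next ((count * 9) < (-3 + 7)) evaluates to true; next ((-count) == (base - total)) evaluates to false; next total becomes 3; next final value -5; both end at -5.
Checked all 24 inputs in the declared domain: the outputs agree on every one.
verdict: equivalent


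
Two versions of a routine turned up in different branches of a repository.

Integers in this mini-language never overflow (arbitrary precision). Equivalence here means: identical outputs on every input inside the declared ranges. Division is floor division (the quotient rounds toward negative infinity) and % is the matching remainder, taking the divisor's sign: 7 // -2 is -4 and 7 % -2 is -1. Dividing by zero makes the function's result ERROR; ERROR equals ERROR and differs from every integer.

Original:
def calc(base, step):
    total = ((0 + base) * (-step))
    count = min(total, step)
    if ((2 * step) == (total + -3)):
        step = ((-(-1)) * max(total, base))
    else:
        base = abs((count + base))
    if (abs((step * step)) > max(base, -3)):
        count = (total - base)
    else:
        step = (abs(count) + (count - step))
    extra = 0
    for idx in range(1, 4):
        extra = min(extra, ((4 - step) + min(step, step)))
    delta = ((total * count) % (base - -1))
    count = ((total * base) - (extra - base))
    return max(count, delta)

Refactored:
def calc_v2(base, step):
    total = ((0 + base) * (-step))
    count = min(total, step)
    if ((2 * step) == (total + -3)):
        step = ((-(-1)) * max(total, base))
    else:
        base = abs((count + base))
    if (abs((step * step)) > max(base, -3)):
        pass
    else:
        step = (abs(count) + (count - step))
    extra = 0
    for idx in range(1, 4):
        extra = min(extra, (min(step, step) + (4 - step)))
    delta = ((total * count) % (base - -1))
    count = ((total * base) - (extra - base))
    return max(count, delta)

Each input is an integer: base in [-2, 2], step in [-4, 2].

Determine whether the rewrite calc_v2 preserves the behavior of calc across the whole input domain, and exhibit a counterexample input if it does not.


These are not equivalent — on base=-2, step=-4 the outputs split (1 vs 9).
calc: total = -8; count = -8; ((2 * step) == (total + -3)) -> false; base = 10; (abs((step * step)) > max(base, -3)) -> true; count = -18; extra = 0; [idx=1]; extra = 0; [idx=2]; extra = 0; [idx=3]; extra = 0; delta = 1; count = -70; return 1
calc_v2: total = -8; count = -8; ((2 * step) == (total + -3)) -> false; base = 10; (abs((step * step)) > max(base, -3)) -> true; extra = 0; [idx=1]; extra = 0; [idx=2]; extra = 0; [idx=3]; extra = 0; delta = 9; count = -70; return 9
verdict: not equivalent; witness: base=-2, step=-4
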